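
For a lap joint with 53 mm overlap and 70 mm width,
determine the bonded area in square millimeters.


Area = 53 * 70 = 3710 mm^2

3710


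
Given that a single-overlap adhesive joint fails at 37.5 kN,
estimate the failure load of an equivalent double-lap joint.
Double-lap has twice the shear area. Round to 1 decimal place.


Double-lap factor = 2
Expected load = 37.5 * 2 = 75.0 kN

75.0


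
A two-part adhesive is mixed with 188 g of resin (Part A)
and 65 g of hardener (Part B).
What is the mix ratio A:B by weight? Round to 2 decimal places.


Mix ratio = mass_A / mass_B
= 188 / 65
= 2.89

2.89


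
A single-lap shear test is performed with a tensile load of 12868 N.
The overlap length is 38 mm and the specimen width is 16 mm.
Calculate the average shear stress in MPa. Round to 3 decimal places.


Shear stress = F / (overlap * width)
= 12868 / (38 * 16)
= 12868 / 608
= 21.164 MPa

21.164


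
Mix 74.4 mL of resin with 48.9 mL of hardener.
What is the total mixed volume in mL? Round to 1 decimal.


Total = 74.4 + 48.9 = 123.3 mL

123.3


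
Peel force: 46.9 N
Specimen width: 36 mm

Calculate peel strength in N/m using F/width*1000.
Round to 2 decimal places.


Peel strength = 46.9 / 36 * 1000 = 1302.78 N/m

1302.78


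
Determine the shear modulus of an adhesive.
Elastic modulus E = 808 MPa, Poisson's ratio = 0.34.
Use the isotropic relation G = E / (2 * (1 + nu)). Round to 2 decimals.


G = 808 / (2*(1+0.34)) = 808 / 2.68
= 301.49 MPa

301.49


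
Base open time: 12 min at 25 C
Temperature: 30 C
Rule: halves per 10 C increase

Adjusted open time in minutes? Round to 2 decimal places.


Acceleration = 2^((30-25)/10) = 1.4142
Open time = 12 / 1.4142 = 8.49 min

8.49


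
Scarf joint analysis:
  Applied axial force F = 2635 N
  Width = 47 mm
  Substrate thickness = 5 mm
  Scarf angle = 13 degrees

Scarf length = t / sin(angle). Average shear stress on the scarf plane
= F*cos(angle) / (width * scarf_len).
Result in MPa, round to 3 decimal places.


Scarf length = 5 / sin(13 deg) = 22.2271 mm
cos(13 deg) = 0.974370
Shear = 2635 * 0.974370 / (47 * 22.2271)
= 2.458 MPa

2.458


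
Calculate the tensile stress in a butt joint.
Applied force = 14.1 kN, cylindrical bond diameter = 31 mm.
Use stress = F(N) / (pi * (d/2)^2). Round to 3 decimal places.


A = pi * 15.5^2 = 754.7676 mm^2
sigma = 14100.0 / 754.7676 = 18.681 MPa

18.681


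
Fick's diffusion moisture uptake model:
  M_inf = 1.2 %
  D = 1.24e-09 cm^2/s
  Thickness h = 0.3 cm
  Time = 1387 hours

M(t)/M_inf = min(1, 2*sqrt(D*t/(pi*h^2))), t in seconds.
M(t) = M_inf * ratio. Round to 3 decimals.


t_sec = 1387 * 3600 = 4993200
ratio = 2*sqrt(1.24e-09*4993200/(pi*0.3^2))
= min(1, 0.295961)
= 0.295961
M(t) = 1.2 * 0.295961 = 0.355 %

0.355


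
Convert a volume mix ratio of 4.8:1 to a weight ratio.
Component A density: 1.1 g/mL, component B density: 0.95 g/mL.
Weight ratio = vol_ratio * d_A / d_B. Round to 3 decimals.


= 4.8 * 1.1 / 0.95 = 5.558

5.558


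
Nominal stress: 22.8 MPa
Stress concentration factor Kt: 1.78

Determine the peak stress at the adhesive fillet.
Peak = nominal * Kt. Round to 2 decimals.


Peak stress = 22.8 * 1.78
= 40.58 MPa

40.58


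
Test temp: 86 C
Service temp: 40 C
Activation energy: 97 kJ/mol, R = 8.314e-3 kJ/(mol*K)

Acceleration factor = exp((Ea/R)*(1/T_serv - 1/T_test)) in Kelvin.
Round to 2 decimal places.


AF = exp((97/0.008314)*(1/313.15 - 1/359.15))
= 118.14

118.14


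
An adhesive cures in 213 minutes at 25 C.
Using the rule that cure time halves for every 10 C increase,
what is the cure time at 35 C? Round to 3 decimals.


Factor = 2^((35 - 25) / 10) = 2.0000
Cure time = 213 / 2.0000
= 106.500 minutes

106.500


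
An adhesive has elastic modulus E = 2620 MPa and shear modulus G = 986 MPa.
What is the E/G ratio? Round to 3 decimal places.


E/G = 2620 / 986 = 2.657

2.657


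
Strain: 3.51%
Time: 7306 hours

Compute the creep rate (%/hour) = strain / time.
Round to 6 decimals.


Creep rate = 3.51 / 7306
= 0.000480 %/h

0.000480


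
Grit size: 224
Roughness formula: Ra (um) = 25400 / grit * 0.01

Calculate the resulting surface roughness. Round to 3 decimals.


Ra = 25400 / 224 * 0.01
= 1.134 um

1.134


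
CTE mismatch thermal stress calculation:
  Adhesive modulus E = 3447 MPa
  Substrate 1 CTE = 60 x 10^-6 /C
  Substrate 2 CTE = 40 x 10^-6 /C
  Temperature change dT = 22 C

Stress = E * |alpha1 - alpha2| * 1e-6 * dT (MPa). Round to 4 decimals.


delta_alpha = |60 - 40| = 20 x 10^-6/C
Stress = 3447 * 20e-6 * 22
= 1.5167 MPa

1.5167


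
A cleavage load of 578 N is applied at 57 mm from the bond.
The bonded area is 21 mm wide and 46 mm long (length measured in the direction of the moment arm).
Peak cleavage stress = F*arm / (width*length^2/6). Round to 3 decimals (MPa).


Moment = 578 * 57 = 32946 N*mm
Section modulus = 21 * 2116 / 6 = 44436 / 6 mm^3
Stress = 32946 / (44436 / 6) = 197676 / 44436
= 4.449 MPa

4.449


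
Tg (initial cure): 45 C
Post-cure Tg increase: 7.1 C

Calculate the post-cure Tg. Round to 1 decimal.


Post-cure Tg = 45 + 7.1 = 52.1 C

52.1


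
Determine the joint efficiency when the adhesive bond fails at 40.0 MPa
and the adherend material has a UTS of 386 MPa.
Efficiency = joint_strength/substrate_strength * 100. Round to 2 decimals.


Joint efficiency = 40.0 / 386 * 100
= 10.36%

10.36


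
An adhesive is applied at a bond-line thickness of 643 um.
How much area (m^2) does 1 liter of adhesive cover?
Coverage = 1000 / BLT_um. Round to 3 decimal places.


Coverage = 1000 / 643 = 1.555 m^2

1.555


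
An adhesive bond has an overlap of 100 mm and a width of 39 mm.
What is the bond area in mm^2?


Bond area = overlap * width
= 100 * 39
= 3900 mm^2

3900


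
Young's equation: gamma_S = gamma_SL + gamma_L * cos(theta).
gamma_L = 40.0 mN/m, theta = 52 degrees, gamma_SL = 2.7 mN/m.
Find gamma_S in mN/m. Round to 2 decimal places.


cos(52 deg) = 0.615661
gamma_S = 2.7 + 40.0 * 0.615661
= 27.33 mN/m

27.33


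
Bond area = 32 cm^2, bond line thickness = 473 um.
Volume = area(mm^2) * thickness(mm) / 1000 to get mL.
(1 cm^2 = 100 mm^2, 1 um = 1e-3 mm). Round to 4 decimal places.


area_mm2 = 32 * 100 = 3200
blt_mm = 473 * 1e-3 = 0.473
vol_mm3 = 3200 * 0.473 = 1513.6
vol_mL = 1513.6 / 1000 = 1.5136 mL

1.5136


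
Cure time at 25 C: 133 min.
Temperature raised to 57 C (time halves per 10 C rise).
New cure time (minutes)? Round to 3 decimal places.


Acceleration factor = 2^(32/10) = 9.1896
New time = 133 / 9.1896 = 14.473 min

14.473


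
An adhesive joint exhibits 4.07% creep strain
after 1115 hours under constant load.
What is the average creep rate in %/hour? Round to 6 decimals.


Creep rate = strain / time
= 4.07 / 1115
= 0.003650 %/h

0.003650


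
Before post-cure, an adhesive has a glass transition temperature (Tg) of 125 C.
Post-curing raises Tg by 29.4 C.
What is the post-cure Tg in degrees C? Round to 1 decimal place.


Tg_post = Tg_base + delta_Tg
= 125 + 29.4
= 154.4 C

154.4


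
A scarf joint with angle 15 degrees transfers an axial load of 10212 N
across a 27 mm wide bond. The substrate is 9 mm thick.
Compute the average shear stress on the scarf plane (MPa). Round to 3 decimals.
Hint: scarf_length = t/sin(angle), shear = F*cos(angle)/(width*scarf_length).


scarf_length = 9 / sin(15 deg) = 34.7733 mm
cos(15 deg) = 0.965926
shear stress = 10212 * 0.965926 / (27 * 34.7733)
= 10.506 MPa

10.506


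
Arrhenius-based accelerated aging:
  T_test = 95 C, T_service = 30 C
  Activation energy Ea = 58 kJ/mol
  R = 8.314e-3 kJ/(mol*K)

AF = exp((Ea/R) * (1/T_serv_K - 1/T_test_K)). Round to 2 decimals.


T_test_K = 368.15, T_serv_K = 303.15
AF = exp((58/8.314e-3) * (1/303.15 - 1/368.15))
= 58.15

58.15


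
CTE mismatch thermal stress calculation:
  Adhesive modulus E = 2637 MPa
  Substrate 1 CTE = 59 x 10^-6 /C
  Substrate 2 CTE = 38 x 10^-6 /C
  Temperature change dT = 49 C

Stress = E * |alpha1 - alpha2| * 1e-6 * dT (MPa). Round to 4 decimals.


delta_alpha = |59 - 38| = 21 x 10^-6/C
Stress = 2637 * 21e-6 * 49
= 2.7135 MPa

2.7135


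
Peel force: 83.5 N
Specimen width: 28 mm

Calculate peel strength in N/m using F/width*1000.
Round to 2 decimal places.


Peel strength = 83.5 / 28 * 1000 = 2982.14 N/m

2982.14


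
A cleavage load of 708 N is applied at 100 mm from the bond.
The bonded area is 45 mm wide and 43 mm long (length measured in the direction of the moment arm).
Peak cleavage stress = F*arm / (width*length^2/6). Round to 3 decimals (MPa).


Moment = 708 * 100 = 70800 N*mm
Section modulus = 45 * 1849 / 6 = 83205 / 6 mm^3
Stress = 70800 / (83205 / 6) = 424800 / 83205
= 5.105 MPa

5.105


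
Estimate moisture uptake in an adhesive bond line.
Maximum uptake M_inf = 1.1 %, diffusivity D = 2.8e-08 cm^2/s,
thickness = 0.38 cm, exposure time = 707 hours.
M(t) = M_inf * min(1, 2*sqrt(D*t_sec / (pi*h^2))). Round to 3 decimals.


Convert time: 707 h = 2545200 s
ratio = min(1, 2*sqrt(2.8e-08*2545200/(pi*0.38^2)))
= 0.792705
M(t) = 1.1 * 0.792705 = 0.872%

0.872


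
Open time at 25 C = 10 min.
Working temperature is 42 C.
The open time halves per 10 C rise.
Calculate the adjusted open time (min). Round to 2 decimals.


factor = 2^((42 - 25) / 10) = 3.2490
ot = 10 / 3.2490 = 3.08 min

3.08


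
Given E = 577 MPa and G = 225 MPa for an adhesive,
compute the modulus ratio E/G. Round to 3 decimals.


E/G ratio = 577 / 225 = 2.564

2.564


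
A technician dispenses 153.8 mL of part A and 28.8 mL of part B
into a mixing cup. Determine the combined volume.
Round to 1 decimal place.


Combined volume = 153.8 + 28.8
= 182.6 mL

182.6


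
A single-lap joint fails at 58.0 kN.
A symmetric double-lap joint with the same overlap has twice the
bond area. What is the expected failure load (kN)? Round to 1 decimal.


Double-lap load = 2 * 58.0 = 116.0 kN

116.0


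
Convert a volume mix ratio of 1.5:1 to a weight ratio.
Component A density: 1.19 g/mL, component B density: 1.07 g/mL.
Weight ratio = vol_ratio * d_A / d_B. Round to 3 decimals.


= 1.5 * 1.19 / 1.07 = 1.668

1.668


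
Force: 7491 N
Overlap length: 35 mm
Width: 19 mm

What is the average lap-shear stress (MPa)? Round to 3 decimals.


Average shear stress = F / (overlap * width)
= 7491 / (35 * 19)
= 11.265 MPa

11.265


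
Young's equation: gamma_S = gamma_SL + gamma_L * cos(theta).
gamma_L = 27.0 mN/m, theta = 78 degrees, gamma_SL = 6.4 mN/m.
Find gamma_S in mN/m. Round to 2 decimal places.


cos(78 deg) = 0.207912
gamma_S = 6.4 + 27.0 * 0.207912
= 12.01 mN/m

12.01


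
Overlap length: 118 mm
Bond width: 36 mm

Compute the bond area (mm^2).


Bond area = 118 * 36 = 4248 mm^2

4248


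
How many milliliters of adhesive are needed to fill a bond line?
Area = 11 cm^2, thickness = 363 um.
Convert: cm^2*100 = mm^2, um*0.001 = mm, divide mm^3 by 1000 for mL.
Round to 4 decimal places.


= (11 * 100) * (363 * 0.001) / 1000
= 0.3993 mL

0.3993


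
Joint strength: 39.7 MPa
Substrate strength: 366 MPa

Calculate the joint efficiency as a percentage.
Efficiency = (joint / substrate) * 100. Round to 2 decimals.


Efficiency = (39.7 / 366) * 100 = 10.85%

10.85


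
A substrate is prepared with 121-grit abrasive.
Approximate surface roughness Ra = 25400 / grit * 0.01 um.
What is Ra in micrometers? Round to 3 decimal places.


Ra = 25400 / 121 * 0.01 = 2.099 um

2.099


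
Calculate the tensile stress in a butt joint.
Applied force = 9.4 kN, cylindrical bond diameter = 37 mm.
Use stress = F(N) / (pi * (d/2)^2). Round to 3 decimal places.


A = pi * 18.5^2 = 1075.2101 mm^2
sigma = 9400.0 / 1075.2101 = 8.742 MPa

8.742


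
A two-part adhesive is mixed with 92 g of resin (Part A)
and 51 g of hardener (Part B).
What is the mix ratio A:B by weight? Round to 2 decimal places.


Mix ratio = mass_A / mass_B
= 92 / 51
= 1.80

1.80


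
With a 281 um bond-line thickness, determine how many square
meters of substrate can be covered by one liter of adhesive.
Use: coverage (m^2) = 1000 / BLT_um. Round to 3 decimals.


Coverage = 1000 / 281 = 3.559 m^2

3.559


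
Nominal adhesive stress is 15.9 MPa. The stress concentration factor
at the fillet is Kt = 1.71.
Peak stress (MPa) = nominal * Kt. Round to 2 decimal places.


Peak = 15.9 * 1.71 = 27.19 MPa

27.19


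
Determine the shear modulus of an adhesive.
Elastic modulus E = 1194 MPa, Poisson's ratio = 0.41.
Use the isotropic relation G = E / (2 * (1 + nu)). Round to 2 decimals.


G = 1194 / (2*(1+0.41)) = 1194 / 2.82
= 423.40 MPa

423.40


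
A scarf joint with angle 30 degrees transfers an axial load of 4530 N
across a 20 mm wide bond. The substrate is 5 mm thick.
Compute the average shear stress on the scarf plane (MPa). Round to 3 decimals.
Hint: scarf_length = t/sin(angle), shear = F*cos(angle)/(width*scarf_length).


scarf_length = 5 / sin(30 deg) = 10.0000 mm
cos(30 deg) = 0.866025
shear stress = 4530 * 0.866025 / (20 * 10.0000)
= 19.615 MPa

19.615


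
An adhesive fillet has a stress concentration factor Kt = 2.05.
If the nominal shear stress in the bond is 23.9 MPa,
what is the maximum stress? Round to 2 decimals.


Max stress = 23.9 * 2.05 = 49.00 MPa

49.00


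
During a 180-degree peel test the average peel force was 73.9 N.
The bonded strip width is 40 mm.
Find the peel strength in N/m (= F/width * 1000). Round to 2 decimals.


Peel strength = F/width * 1000
= 73.9 / 40 * 1000
= 1847.50 N/m

1847.50


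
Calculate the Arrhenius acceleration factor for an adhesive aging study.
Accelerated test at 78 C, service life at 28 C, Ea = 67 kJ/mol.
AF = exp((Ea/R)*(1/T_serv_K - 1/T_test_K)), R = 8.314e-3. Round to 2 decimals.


T_test = 351.15 K, T_serv = 301.15 K
Ea/R = 67 / 0.008314 = 8058.70
AF = exp(8058.70 * (1/301.15 - 1/351.15))
= 45.16

45.16


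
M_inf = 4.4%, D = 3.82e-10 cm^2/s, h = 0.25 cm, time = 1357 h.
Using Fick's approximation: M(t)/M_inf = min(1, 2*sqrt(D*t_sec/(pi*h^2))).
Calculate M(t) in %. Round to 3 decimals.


t = 4885200 s
ratio = min(1, 2*sqrt(3.82e-10*4885200/(pi*0.0625)))
= 0.194979
M(t) = 4.4 * 0.194979 = 0.858%

0.858


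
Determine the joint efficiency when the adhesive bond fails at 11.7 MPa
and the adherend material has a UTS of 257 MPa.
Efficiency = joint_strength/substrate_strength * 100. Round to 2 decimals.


Joint efficiency = 11.7 / 257 * 100
= 4.55%

4.55


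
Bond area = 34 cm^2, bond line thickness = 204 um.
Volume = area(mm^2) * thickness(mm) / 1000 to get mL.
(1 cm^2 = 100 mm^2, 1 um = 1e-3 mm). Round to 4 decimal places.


area_mm2 = 34 * 100 = 3400
blt_mm = 204 * 1e-3 = 0.204
vol_mm3 = 3400 * 0.204 = 693.6
vol_mL = 693.6 / 1000 = 0.6936 mL

0.6936


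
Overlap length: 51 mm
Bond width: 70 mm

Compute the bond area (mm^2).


Bond area = 51 * 70 = 3570 mm^2

3570


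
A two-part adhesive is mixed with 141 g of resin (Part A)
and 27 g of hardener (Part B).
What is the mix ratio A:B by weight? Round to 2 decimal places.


Mix ratio = mass_A / mass_B
= 141 / 27
= 5.22

5.22


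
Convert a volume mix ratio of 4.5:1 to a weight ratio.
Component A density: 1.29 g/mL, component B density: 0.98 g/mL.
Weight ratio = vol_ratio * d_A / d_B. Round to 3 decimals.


= 4.5 * 1.29 / 0.98 = 5.923

5.923


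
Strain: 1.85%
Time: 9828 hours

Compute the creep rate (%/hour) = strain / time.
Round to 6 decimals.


Creep rate = 1.85 / 9828
= 0.000188 %/h

0.000188


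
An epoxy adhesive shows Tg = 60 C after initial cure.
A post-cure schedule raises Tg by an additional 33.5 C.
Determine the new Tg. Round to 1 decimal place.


New Tg = 60 + 33.5
= 93.5 C

93.5


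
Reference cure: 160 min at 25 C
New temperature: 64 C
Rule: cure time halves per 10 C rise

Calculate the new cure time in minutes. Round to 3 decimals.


factor = 2^((64-25)/10) = 14.9285
t_new = 160 / 14.9285 = 10.718 min

10.718


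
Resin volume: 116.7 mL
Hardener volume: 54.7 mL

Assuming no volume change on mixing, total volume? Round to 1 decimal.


V_total = 116.7 + 54.7 = 171.4 mL

171.4


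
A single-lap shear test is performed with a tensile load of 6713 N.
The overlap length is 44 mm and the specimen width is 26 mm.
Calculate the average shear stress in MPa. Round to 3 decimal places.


Shear stress = F / (overlap * width)
= 6713 / (44 * 26)
= 6713 / 1144
= 5.868 MPa

5.868


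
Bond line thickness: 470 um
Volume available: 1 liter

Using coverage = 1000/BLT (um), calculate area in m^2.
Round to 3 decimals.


1 L = 1e6 mm^3, thickness = 470 um = 0.47 mm
Area = 1e6 / 0.47 mm^2 = (1e6 / 0.47) / 1e6 m^2 = 1000 / 470 m^2
= 2.128 m^2

2.128


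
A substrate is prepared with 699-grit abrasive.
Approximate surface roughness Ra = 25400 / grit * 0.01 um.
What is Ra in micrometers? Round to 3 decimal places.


Ra = 25400 / 699 * 0.01 = 0.363 um

0.363


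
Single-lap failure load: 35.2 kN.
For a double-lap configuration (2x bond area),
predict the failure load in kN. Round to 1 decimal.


Failure load = 35.2 * 2 = 70.4 kN

70.4


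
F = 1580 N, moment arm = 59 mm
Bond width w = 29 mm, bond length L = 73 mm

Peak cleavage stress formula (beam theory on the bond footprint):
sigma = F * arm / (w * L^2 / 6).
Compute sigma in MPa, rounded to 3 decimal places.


sigma = (1580 * 59) / (29 * 5329 / 6)
= 93220 * 6 / 154541
= 559320 / 154541
= 3.619 MPa

3.619


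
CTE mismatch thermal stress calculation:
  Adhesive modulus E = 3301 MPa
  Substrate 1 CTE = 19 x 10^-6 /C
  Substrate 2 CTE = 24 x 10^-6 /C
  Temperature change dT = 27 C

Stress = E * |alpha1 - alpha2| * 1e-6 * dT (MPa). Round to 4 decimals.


delta_alpha = |19 - 24| = 5 x 10^-6/C
Stress = 3301 * 5e-6 * 27
= 0.4456 MPa

0.4456


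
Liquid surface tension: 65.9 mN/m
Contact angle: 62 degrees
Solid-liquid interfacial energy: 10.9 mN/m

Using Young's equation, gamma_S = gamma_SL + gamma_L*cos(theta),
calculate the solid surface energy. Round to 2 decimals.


gamma_S = 10.9 + 65.9 * cos(62)
= 41.84 mN/m

41.84


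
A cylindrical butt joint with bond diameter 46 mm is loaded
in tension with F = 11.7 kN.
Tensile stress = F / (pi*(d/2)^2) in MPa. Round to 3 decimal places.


Area = pi * (46/2)^2 = 1661.9025 mm^2
Stress = 11.7*1000 / 1661.9025
= 7.040 MPa

7.040


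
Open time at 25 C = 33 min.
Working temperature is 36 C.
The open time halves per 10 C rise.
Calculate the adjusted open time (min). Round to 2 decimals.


factor = 2^((36 - 25) / 10) = 2.1435
ot = 33 / 2.1435 = 15.40 min

15.40


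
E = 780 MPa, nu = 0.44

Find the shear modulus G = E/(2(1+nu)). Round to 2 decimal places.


G = 780 / (2 * 1.44)
= 270.83 MPa

270.83


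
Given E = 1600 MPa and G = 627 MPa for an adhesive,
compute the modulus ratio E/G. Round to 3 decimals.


E/G ratio = 1600 / 627 = 2.552

2.552


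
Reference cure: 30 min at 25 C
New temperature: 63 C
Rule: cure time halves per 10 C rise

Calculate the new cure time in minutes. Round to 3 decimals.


factor = 2^((63-25)/10) = 13.9288
t_new = 30 / 13.9288 = 2.154 min

2.154


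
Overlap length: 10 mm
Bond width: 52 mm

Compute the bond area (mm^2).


Bond area = 10 * 52 = 520 mm^2

520


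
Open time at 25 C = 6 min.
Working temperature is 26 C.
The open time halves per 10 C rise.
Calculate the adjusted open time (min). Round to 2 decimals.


factor = 2^((26 - 25) / 10) = 1.0718
ot = 6 / 1.0718 = 5.60 min

5.60


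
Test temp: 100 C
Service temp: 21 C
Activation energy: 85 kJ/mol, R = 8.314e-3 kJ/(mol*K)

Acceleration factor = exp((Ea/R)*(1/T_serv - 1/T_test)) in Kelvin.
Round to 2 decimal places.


AF = exp((85/0.008314)*(1/294.15 - 1/373.15))
= 1569.33

1569.33


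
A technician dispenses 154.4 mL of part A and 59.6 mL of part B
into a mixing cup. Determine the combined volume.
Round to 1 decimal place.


Combined volume = 154.4 + 59.6
= 214.0 mL

214.0


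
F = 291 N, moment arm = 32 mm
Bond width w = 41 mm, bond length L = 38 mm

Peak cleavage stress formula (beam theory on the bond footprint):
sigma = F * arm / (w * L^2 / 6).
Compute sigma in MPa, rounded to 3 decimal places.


sigma = (291 * 32) / (41 * 1444 / 6)
= 9312 * 6 / 59204
= 55872 / 59204
= 0.944 MPa

0.944


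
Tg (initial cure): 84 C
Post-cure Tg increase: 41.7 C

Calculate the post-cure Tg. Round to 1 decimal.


Post-cure Tg = 84 + 41.7 = 125.7 C

125.7


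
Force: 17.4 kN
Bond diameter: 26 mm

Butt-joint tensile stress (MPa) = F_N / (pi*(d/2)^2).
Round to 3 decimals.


F_N = 17.4 * 1000 = 17400.0 N
A = pi*(13.0)^2 = 530.9292 mm^2
stress = 17400.0 / 530.9292 = 32.773 MPa

32.773


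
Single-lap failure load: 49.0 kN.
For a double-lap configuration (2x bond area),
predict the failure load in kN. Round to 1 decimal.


Failure load = 49.0 * 2 = 98.0 kN

98.0


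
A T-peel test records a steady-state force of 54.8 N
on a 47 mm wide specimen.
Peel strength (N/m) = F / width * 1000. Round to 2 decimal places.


Peel strength = 54.8 / 47 * 1000
= 1165.96 N/m

1165.96


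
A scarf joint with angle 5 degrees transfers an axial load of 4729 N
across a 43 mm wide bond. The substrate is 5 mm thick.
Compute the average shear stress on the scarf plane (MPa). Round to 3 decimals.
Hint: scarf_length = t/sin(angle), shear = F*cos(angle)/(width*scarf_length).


scarf_length = 5 / sin(5 deg) = 57.3686 mm
cos(5 deg) = 0.996195
shear stress = 4729 * 0.996195 / (43 * 57.3686)
= 1.910 MPa

1.910


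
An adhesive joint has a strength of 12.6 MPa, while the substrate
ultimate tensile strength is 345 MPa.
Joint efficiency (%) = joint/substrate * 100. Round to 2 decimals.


Efficiency = 12.6 / 345 * 100
= 3.65%

3.65


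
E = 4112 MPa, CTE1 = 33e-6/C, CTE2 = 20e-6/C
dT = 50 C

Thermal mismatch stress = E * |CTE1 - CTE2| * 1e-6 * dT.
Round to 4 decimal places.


= 4112 * 13e-6 * 50
= 2.6728 MPa

2.6728


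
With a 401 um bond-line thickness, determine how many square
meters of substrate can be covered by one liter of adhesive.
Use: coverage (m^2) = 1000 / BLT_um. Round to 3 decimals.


Coverage = 1000 / 401 = 2.494 m^2

2.494


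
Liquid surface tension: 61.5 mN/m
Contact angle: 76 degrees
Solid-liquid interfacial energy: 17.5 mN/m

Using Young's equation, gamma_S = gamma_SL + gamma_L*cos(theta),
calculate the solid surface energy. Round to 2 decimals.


gamma_S = 17.5 + 61.5 * cos(76)
= 32.38 mN/m

32.38


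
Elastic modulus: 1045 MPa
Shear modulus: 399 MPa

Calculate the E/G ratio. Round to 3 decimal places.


E / G = 1045 / 399 = 2.619

2.619


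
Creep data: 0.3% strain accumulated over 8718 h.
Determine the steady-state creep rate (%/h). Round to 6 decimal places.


Rate = 0.3 / 8718 = 0.000034 %/h

0.000034


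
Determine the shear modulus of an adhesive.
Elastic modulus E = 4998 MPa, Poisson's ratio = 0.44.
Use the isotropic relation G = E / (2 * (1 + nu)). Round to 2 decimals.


G = 4998 / (2*(1+0.44)) = 4998 / 2.88
= 1735.42 MPa

1735.42


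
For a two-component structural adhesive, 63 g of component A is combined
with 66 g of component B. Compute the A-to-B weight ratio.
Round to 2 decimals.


Weight ratio A:B = 63 / 66
= 0.95

0.95


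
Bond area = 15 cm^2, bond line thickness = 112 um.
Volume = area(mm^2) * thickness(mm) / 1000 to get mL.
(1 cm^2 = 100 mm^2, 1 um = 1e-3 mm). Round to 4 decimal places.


area_mm2 = 15 * 100 = 1500
blt_mm = 112 * 1e-3 = 0.112
vol_mm3 = 1500 * 0.112 = 168.0
vol_mL = 168.0 / 1000 = 0.1680 mL

0.1680


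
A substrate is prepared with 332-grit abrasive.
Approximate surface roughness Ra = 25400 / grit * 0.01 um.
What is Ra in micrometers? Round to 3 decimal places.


Ra = 25400 / 332 * 0.01 = 0.765 um

0.765


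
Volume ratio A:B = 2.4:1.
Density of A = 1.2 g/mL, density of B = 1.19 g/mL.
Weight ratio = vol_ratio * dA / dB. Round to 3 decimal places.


Wt ratio = 2.4 * 1.2 / 1.19
= 2.420

2.420


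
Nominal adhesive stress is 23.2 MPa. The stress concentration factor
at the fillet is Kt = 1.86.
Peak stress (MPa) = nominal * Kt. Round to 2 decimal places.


Peak = 23.2 * 1.86 = 43.15 MPa

43.15


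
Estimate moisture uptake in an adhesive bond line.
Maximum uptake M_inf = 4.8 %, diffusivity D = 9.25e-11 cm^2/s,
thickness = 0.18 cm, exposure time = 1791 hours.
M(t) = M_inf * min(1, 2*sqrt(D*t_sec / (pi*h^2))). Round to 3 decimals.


Convert time: 1791 h = 6447600 s
ratio = min(1, 2*sqrt(9.25e-11*6447600/(pi*0.18^2)))
= 0.153092
M(t) = 4.8 * 0.153092 = 0.735%

0.735


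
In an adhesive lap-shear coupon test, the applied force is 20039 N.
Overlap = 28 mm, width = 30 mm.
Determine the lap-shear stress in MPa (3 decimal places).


stress = F / (overlap * width)
= 20039 / (28 * 30)
= 23.856 MPa

23.856


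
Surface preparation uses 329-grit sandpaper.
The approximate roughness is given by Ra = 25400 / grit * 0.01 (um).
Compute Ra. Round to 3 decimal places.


Ra = 25400 / 329 * 0.01
= 254 / 329
= 0.772 um

0.772


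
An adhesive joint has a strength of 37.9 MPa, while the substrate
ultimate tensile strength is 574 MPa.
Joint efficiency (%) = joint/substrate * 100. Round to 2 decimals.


Efficiency = 37.9 / 574 * 100
= 6.60%

6.60


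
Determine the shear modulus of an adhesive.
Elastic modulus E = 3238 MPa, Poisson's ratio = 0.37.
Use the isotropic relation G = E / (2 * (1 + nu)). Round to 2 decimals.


G = 3238 / (2*(1+0.37)) = 3238 / 2.74
= 1181.75 MPa

1181.75


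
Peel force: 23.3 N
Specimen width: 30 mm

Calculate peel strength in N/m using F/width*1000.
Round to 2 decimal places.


Peel strength = 23.3 / 30 * 1000 = 776.67 N/m

776.67


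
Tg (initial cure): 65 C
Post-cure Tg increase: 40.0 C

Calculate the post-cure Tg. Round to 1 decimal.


Post-cure Tg = 65 + 40.0 = 105.0 C

105.0


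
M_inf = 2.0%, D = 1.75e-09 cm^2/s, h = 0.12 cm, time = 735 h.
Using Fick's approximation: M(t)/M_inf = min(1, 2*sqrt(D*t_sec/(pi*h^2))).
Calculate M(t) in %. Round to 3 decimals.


t = 2646000 s
ratio = min(1, 2*sqrt(1.75e-09*2646000/(pi*0.0144)))
= 0.639864
M(t) = 2.0 * 0.639864 = 1.280%

1.280


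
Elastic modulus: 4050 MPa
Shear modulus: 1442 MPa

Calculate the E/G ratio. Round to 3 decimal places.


E / G = 4050 / 1442 = 2.809

2.809


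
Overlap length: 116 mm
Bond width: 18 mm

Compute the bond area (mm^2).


Bond area = 116 * 18 = 2088 mm^2

2088


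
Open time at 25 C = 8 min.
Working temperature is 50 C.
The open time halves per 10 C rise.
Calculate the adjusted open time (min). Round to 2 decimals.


factor = 2^((50 - 25) / 10) = 5.6569
ot = 8 / 5.6569 = 1.41 min

1.41


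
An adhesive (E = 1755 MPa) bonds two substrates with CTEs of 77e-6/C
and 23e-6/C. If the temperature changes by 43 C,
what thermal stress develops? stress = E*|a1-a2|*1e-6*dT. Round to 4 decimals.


Stress = 1755 * |77 - 23| * 1e-6 * 43
= 4.0751 MPa

4.0751


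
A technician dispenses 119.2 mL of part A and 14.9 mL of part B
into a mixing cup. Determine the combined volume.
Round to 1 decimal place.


Combined volume = 119.2 + 14.9
= 134.1 mL

134.1


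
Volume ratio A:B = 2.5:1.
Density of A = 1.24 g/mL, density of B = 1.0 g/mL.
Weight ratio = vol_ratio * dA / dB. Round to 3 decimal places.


Wt ratio = 2.5 * 1.24 / 1.0
= 3.100

3.100


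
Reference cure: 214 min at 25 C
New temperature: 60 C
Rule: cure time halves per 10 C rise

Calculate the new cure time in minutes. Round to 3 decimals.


factor = 2^((60-25)/10) = 11.3137
t_new = 214 / 11.3137 = 18.915 min

18.915


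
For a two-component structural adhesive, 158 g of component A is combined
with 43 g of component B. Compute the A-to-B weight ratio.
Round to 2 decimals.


Weight ratio A:B = 158 / 43
= 3.67

3.67


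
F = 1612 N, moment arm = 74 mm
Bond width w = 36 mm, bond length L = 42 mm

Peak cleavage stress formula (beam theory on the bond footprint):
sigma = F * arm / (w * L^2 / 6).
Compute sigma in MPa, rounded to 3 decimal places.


sigma = (1612 * 74) / (36 * 1764 / 6)
= 119288 * 6 / 63504
= 715728 / 63504
= 11.271 MPa

11.271


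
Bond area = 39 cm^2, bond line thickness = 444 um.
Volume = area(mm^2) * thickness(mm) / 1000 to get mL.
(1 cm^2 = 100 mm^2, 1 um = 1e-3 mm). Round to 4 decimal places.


area_mm2 = 39 * 100 = 3900
blt_mm = 444 * 1e-3 = 0.444
vol_mm3 = 3900 * 0.444 = 1731.6
vol_mL = 1731.6 / 1000 = 1.7316 mL

1.7316


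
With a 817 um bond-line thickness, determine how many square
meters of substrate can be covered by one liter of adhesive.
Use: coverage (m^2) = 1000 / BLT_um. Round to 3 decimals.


Coverage = 1000 / 817 = 1.224 m^2

1.224


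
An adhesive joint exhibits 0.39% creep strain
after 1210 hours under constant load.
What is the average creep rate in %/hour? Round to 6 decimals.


Creep rate = strain / time
= 0.39 / 1210
= 0.000322 %/h

0.000322


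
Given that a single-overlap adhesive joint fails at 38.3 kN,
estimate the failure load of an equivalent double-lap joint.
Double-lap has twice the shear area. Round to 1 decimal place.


Double-lap factor = 2
Expected load = 38.3 * 2 = 76.6 kN

76.6


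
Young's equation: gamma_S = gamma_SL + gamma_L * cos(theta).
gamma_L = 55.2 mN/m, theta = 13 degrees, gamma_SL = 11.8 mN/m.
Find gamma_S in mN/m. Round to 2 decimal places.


cos(13 deg) = 0.974370
gamma_S = 11.8 + 55.2 * 0.974370
= 65.59 mN/m

65.59


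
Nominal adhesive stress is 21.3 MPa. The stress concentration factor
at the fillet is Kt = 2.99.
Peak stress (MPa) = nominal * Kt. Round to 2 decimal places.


Peak = 21.3 * 2.99 = 63.69 MPa

63.69


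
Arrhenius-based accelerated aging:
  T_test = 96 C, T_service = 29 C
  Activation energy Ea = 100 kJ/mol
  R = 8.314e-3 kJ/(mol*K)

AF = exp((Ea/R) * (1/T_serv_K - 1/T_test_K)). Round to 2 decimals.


T_test_K = 369.15, T_serv_K = 302.15
AF = exp((100/8.314e-3) * (1/302.15 - 1/369.15))
= 1373.37

1373.37


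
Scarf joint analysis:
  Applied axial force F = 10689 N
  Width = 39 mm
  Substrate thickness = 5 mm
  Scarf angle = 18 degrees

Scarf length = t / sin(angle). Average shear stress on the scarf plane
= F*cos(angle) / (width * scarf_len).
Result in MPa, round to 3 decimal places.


Scarf length = 5 / sin(18 deg) = 16.1803 mm
cos(18 deg) = 0.951057
Shear = 10689 * 0.951057 / (39 * 16.1803)
= 16.110 MPa

16.110


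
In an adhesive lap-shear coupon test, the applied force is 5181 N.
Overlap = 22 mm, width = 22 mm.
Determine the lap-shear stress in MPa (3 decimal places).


stress = F / (overlap * width)
= 5181 / (22 * 22)
= 10.705 MPa

10.705


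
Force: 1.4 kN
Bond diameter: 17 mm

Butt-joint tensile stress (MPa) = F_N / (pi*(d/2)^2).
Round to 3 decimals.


F_N = 1.4 * 1000 = 1400.0 N
A = pi*(8.5)^2 = 226.9801 mm^2
stress = 1400.0 / 226.9801 = 6.168 MPa

6.168


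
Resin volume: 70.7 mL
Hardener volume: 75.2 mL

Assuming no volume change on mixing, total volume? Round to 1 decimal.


V_total = 70.7 + 75.2 = 145.9 mL

145.9


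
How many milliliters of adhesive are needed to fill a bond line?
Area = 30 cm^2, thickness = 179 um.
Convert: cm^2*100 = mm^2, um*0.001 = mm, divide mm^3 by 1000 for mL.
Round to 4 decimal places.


= (30 * 100) * (179 * 0.001) / 1000
= 0.5370 mL

0.5370


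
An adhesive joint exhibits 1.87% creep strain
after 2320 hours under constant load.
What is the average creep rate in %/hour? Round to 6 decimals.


Creep rate = strain / time
= 1.87 / 2320
= 0.000806 %/h

0.000806


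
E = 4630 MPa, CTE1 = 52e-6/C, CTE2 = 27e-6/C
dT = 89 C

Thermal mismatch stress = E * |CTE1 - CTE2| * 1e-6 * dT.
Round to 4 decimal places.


= 4630 * 25e-6 * 89
= 10.3018 MPa

10.3018


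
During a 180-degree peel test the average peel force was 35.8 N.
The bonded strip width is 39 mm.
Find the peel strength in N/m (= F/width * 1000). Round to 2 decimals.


Peel strength = F/width * 1000
= 35.8 / 39 * 1000
= 917.95 N/m

917.95


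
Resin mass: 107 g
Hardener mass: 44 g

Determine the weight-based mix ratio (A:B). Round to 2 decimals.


Ratio = 107 / 44 = 2.43

2.43


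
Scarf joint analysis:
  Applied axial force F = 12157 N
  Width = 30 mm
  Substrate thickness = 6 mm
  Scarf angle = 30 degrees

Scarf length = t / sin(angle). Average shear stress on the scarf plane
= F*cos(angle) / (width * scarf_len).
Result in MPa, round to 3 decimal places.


Scarf length = 6 / sin(30 deg) = 12.0000 mm
cos(30 deg) = 0.866025
Shear = 12157 * 0.866025 / (30 * 12.0000)
= 29.245 MPa

29.245


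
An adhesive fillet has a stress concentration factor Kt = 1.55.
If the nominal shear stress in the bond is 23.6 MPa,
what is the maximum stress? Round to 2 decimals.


Max stress = 23.6 * 1.55 = 36.58 MPa

36.58


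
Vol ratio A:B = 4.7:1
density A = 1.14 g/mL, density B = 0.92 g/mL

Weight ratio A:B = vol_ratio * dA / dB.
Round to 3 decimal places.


Weight ratio = 4.7 * 1.14 / 0.92
= 5.824

5.824


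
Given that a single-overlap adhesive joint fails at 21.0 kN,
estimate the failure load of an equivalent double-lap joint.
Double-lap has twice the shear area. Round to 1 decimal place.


Double-lap factor = 2
Expected load = 21.0 * 2 = 42.0 kN

42.0


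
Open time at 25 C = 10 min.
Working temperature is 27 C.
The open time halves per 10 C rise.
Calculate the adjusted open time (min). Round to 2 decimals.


factor = 2^((27 - 25) / 10) = 1.1487
ot = 10 / 1.1487 = 8.71 min

8.71


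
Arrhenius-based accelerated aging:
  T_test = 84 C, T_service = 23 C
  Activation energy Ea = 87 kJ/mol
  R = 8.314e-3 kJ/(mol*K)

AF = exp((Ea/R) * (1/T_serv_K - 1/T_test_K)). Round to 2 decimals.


T_test_K = 357.15, T_serv_K = 296.15
AF = exp((87/8.314e-3) * (1/296.15 - 1/357.15))
= 417.80

417.80


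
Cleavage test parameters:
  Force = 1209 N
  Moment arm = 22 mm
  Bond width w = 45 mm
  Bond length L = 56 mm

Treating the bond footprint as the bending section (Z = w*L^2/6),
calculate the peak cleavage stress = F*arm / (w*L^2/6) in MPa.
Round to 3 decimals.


M = 1209 * 22 = 26598 N*mm
Z = 45 * 56^2 / 6 = 141120 / 6 mm^3
sigma = M / Z = 6 * 26598 / 141120 = 159588 / 141120
= 1.131 MPa

1.131


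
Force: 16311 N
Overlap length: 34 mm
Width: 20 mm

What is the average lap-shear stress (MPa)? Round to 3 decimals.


Average shear stress = F / (overlap * width)
= 16311 / (34 * 20)
= 23.987 MPa

23.987


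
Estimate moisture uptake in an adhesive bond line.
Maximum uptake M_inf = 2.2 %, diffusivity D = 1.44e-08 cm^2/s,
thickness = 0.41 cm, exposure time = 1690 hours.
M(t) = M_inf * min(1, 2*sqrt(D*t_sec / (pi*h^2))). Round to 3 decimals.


Convert time: 1690 h = 6084000 s
ratio = min(1, 2*sqrt(1.44e-08*6084000/(pi*0.41^2)))
= 0.814605
M(t) = 2.2 * 0.814605 = 1.792%

1.792


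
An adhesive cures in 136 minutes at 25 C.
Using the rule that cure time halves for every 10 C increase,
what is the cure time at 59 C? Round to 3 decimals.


Factor = 2^((59 - 25) / 10) = 10.5561
Cure time = 136 / 10.5561
= 12.884 minutes

12.884


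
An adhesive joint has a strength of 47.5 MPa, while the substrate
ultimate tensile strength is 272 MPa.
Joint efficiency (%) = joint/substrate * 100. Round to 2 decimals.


Efficiency = 47.5 / 272 * 100
= 17.46%

17.46


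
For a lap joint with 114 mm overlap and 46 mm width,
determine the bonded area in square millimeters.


Area = 114 * 46 = 5244 mm^2

5244


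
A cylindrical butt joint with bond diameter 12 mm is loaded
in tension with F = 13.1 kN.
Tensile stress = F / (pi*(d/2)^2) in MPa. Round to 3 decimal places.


Area = pi * (12/2)^2 = 113.0973 mm^2
Stress = 13.1*1000 / 113.0973
= 115.829 MPa

115.829


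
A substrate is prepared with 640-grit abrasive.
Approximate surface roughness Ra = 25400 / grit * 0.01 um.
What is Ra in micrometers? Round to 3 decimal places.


Ra = 25400 / 640 * 0.01 = 0.397 um

0.397


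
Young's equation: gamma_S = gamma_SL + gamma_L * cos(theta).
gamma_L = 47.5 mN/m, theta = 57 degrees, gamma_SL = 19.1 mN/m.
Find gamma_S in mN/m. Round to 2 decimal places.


cos(57 deg) = 0.544639
gamma_S = 19.1 + 47.5 * 0.544639
= 44.97 mN/m

44.97


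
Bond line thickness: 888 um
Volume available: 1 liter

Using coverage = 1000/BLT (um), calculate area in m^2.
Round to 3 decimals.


1 L = 1e6 mm^3, thickness = 888 um = 0.888 mm
Area = 1e6 / 0.888 mm^2 = (1e6 / 0.888) / 1e6 m^2 = 1000 / 888 m^2
= 1.126 m^2

1.126


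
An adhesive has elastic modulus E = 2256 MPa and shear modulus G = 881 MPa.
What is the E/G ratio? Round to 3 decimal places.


E/G = 2256 / 881 = 2.561

2.561


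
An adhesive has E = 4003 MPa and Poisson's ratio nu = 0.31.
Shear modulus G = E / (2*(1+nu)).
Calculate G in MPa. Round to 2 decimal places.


G = 4003 / (2*(1+0.31))
= 4003 / 2.62
= 1527.86 MPa

1527.86


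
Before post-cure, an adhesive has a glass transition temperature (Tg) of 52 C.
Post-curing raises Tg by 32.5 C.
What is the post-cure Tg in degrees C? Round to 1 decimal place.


Tg_post = Tg_base + delta_Tg
= 52 + 32.5
= 84.5 C

84.5


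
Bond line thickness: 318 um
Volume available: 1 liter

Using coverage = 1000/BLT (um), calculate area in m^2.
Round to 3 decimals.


1 L = 1e6 mm^3, thickness = 318 um = 0.318 mm
Area = 1e6 / 0.318 mm^2 = (1e6 / 0.318) / 1e6 m^2 = 1000 / 318 m^2
= 3.145 m^2

3.145


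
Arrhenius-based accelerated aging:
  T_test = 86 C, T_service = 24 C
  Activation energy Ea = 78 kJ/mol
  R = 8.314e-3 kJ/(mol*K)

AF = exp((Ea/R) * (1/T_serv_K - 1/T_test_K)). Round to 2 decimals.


T_test_K = 359.15, T_serv_K = 297.15
AF = exp((78/8.314e-3) * (1/297.15 - 1/359.15))
= 232.84

232.84


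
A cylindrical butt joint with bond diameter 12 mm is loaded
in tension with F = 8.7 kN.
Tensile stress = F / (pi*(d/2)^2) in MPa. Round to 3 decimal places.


Area = pi * (12/2)^2 = 113.0973 mm^2
Stress = 8.7*1000 / 113.0973
= 76.925 MPa

76.925


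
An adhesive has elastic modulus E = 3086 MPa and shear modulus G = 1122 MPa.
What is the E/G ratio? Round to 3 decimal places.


E/G = 3086 / 1122 = 2.750

2.750


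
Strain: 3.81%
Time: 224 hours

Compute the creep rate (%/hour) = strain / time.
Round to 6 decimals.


Creep rate = 3.81 / 224
= 0.017009 %/h

0.017009


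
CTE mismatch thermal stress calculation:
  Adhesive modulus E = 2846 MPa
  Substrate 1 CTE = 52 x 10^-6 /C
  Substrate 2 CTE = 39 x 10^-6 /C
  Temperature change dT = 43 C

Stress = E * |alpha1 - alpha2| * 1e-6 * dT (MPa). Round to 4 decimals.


delta_alpha = |52 - 39| = 13 x 10^-6/C
Stress = 2846 * 13e-6 * 43
= 1.5909 MPa

1.5909


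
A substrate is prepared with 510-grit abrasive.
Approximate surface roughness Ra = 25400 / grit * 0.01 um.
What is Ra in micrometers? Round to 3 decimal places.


Ra = 25400 / 510 * 0.01 = 0.498 um

0.498


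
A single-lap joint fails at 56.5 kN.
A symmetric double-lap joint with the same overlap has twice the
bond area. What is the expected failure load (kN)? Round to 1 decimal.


Double-lap load = 2 * 56.5 = 113.0 kN

113.0


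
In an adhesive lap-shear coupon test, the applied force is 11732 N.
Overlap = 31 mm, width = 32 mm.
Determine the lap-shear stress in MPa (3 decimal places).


stress = F / (overlap * width)
= 11732 / (31 * 32)
= 11.827 MPa

11.827


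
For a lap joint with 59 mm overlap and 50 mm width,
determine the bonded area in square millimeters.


Area = 59 * 50 = 2950 mm^2

2950


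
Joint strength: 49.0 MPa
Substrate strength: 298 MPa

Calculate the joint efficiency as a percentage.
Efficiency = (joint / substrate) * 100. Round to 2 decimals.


Efficiency = (49.0 / 298) * 100 = 16.44%

16.44


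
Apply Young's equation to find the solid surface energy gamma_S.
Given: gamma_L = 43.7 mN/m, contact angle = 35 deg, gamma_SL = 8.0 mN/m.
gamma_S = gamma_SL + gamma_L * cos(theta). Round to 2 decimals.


theta_rad = 35 * pi/180 = 0.610865
gamma_S = 8.0 + 43.7 * cos(0.610865)
= 43.80 mN/m

43.80
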